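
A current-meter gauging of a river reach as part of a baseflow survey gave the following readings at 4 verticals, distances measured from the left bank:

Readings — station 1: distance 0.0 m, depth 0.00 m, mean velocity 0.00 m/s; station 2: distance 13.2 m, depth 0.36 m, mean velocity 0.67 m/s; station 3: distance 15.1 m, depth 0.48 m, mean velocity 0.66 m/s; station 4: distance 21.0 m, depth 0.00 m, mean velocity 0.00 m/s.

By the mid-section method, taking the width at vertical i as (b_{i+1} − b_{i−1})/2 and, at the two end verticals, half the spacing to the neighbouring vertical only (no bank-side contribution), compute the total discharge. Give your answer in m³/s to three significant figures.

w_2 = (15.1 − 0.0)/2 = 7.55 m; q_2 = 0.67 × 0.36 × 7.55 = 1.821 m³/s
w_3 = (21.0 − 13.2)/2 = 3.9 m; q_3 = 0.66 × 0.48 × 3.9 = 1.236 m³/s
Stations 1, 4 contribute zero (depth or velocity is 0).
Q = Σ qᵢ = 3.057 m³/s

3.06 m³/s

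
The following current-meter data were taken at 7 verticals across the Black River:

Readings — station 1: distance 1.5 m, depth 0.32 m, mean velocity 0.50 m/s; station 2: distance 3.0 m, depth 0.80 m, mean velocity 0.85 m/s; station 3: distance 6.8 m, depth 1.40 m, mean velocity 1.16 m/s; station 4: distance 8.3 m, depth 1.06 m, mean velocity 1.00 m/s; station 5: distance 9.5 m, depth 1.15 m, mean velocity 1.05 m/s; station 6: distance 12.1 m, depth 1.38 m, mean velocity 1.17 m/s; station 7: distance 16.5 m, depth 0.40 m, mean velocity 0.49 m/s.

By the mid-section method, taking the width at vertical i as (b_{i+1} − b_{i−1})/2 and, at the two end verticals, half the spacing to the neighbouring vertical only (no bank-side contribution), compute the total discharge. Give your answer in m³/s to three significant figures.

16.0 m³/s

w_1 = (3.0 − 1.5)/2 = 0.75 m; q_1 = 0.50 × 0.32 × 0.75 = 0.1200 m³/s
w_2 = (6.8 − 1.5)/2 = 2.65 m; q_2 = 0.85 × 0.80 × 2.65 = 1.802 m³/s
w_3 = (8.3 − 3.0)/2 = 2.65 m; q_3 = 1.16 × 1.40 × 2.65 = 4.304 m³/s
w_4 = (9.5 − 6.8)/2 = 1.35 m; q_4 = 1.00 × 1.06 × 1.35 = 1.431 m³/s
w_5 = (12.1 − 8.3)/2 = 1.9 m; q_5 = 1.05 × 1.15 × 1.9 = 2.294 m³/s
w_6 = (16.5 − 9.5)/2 = 3.5 m; q_6 = 1.17 × 1.38 × 3.5 = 5.651 m³/s
w_7 = (16.5 − 12.1)/2 = 2.2 m; q_7 = 0.49 × 0.40 × 2.2 = 0.4312 m³/s
Q = Σ qᵢ = 16.03 m³/s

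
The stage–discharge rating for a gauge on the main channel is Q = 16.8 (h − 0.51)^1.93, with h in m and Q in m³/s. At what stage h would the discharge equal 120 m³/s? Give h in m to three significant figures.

3.28 m

h − h₀ = (Q/C)^(1/b) = (120/16.8)^(1/1.93) = 2.770 m
h = 0.51 + 2.770 = 3.280 m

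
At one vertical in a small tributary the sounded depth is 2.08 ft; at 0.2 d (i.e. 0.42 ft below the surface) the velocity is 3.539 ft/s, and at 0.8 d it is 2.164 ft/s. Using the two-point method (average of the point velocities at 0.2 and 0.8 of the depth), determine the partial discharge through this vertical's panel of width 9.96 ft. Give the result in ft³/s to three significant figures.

v̄ = (3.539 + 2.164) / 2 = 2.852 ft/s
q = v̄ × d × w = 2.852 × 2.08 × 9.96 = 59.07 ft³/s

59.1 ft³/s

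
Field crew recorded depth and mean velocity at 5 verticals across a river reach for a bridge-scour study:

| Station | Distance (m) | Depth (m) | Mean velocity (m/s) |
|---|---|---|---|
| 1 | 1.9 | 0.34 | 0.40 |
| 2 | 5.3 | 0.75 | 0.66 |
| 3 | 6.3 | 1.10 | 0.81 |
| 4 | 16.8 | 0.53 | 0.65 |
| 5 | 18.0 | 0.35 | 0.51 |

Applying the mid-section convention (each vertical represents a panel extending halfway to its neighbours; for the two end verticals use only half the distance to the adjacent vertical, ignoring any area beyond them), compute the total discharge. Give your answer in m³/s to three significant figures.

w_1 = (5.3 − 1.9)/2 = 1.7 m; q_1 = 0.40 × 0.34 × 1.7 = 0.2312 m³/s
w_2 = (6.3 − 1.9)/2 = 2.2 m; q_2 = 0.66 × 0.75 × 2.2 = 1.089 m³/s
w_3 = (16.8 − 5.3)/2 = 5.75 m; q_3 = 0.81 × 1.10 × 5.75 = 5.123 m³/s
w_4 = (18.0 − 6.3)/2 = 5.85 m; q_4 = 0.65 × 0.53 × 5.85 = 2.015 m³/s
w_5 = (18.0 − 16.8)/2 = 0.6 m; q_5 = 0.51 × 0.35 × 0.6 = 0.1071 m³/s
Q = Σ qᵢ = 8.566 m³/s

8.57 m³/s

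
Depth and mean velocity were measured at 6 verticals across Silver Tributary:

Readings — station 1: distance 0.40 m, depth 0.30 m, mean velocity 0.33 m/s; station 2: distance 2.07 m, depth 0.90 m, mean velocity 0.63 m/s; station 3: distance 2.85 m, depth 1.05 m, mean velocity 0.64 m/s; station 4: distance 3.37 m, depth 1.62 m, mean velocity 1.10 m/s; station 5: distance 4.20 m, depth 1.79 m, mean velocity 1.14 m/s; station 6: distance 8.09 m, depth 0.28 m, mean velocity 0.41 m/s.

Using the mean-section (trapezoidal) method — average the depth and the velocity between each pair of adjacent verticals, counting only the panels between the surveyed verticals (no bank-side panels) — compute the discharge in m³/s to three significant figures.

6.27 m³/s

Panel 1-2: Δb = 1.67 m, d̄ = (0.30+0.90)/2 = 0.6, v̄ = (0.33+0.63)/2 = 0.48 → q = 1.67×0.6×0.48 = 0.4810 m³/s
Panel 2-3: Δb = 0.78 m, d̄ = (0.90+1.05)/2 = 0.975, v̄ = (0.63+0.64)/2 = 0.635 → q = 0.78×0.975×0.635 = 0.4829 m³/s
Panel 3-4: Δb = 0.52 m, d̄ = (1.05+1.62)/2 = 1.335, v̄ = (0.64+1.10)/2 = 0.87 → q = 0.52×1.335×0.87 = 0.6040 m³/s
Panel 4-5: Δb = 0.83 m, d̄ = (1.62+1.79)/2 = 1.705, v̄ = (1.10+1.14)/2 = 1.12 → q = 0.83×1.705×1.12 = 1.585 m³/s
Panel 5-6: Δb = 3.89 m, d̄ = (1.79+0.28)/2 = 1.035, v̄ = (1.14+0.41)/2 = 0.775 → q = 3.89×1.035×0.775 = 3.120 m³/s
Q = Σ q = 6.273 m³/s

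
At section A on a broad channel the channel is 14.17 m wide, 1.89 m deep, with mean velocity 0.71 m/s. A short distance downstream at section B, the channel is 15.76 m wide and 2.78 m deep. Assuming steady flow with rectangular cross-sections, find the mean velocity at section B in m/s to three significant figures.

0.434 m/s

Q = A₁V₁ = (14.17×1.89) × 0.71 = 19.01 m³/s
A₂ = 15.76 × 2.78 = 43.81 m²
V₂ = Q/A₂ = 19.01/43.81 = 0.4340 m/s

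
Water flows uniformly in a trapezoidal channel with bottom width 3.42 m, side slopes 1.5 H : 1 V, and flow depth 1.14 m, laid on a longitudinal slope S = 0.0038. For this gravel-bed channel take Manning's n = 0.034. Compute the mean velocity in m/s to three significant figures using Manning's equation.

1.53 m/s

A = (b + z·y)·y = (3.42 + 1.5×1.14)×1.14 = 5.848 m²
P = b + 2y√(1+z²) = 3.42 + 2×1.14×√(1+1.5²) = 7.530 m
R = A/P = 5.848/7.530 = 0.7766 m
Q = (1/n)·A·R^(2/3)·S^(1/2) = (1/0.034) × 5.848 × 0.7766^(2/3) × 0.0038^(1/2) = 8.959 m³/s
V = Q/A = 8.959/5.848 = 1.532 m/s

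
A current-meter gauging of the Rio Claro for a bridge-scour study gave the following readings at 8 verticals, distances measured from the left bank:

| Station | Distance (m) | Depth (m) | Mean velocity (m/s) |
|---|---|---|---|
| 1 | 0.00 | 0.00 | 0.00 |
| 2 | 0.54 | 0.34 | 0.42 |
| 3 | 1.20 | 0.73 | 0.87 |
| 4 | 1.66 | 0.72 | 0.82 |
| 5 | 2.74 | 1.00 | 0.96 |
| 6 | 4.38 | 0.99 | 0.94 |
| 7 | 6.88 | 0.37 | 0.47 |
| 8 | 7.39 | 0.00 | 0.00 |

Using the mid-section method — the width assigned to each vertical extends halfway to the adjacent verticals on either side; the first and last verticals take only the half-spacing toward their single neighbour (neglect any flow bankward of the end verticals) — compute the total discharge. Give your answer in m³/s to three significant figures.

w_2 = (1.20 − 0.00)/2 = 0.6 m; q_2 = 0.42 × 0.34 × 0.6 = 0.08568 m³/s
w_3 = (1.66 − 0.54)/2 = 0.56 m; q_3 = 0.87 × 0.73 × 0.56 = 0.3557 m³/s
w_4 = (2.74 − 1.20)/2 = 0.77 m; q_4 = 0.82 × 0.72 × 0.77 = 0.4546 m³/s
w_5 = (4.38 − 1.66)/2 = 1.36 m; q_5 = 0.96 × 1.00 × 1.36 = 1.306 m³/s
w_6 = (6.88 − 2.74)/2 = 2.07 m; q_6 = 0.94 × 0.99 × 2.07 = 1.926 m³/s
w_7 = (7.39 − 4.38)/2 = 1.505 m; q_7 = 0.47 × 0.37 × 1.505 = 0.2617 m³/s
Stations 1, 8 contribute zero (depth or velocity is 0).
Q = Σ qᵢ = 4.390 m³/s

4.39 m³/s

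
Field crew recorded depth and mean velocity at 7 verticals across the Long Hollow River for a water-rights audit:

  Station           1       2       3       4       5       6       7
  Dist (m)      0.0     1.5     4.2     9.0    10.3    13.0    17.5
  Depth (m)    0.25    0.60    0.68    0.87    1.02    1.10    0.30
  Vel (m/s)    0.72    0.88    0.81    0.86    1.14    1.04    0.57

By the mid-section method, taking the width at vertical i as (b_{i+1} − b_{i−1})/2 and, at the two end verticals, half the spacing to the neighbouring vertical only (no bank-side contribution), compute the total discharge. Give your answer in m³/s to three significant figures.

12.4 m³/s

w_1 = (1.5 − 0.0)/2 = 0.75 m; q_1 = 0.72 × 0.25 × 0.75 = 0.1350 m³/s
w_2 = (4.2 − 0.0)/2 = 2.1 m; q_2 = 0.88 × 0.60 × 2.1 = 1.109 m³/s
w_3 = (9.0 − 1.5)/2 = 3.75 m; q_3 = 0.81 × 0.68 × 3.75 = 2.066 m³/s
w_4 = (10.3 − 4.2)/2 = 3.05 m; q_4 = 0.86 × 0.87 × 3.05 = 2.282 m³/s
w_5 = (13.0 − 9.0)/2 = 2 m; q_5 = 1.14 × 1.02 × 2 = 2.326 m³/s
w_6 = (17.5 − 10.3)/2 = 3.6 m; q_6 = 1.04 × 1.10 × 3.6 = 4.118 m³/s
w_7 = (17.5 − 13.0)/2 = 2.25 m; q_7 = 0.57 × 0.30 × 2.25 = 0.3848 m³/s
Q = Σ qᵢ = 12.42 m³/s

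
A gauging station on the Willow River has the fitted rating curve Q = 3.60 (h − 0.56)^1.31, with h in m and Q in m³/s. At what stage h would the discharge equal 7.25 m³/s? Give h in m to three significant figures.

2.27 m

h − h₀ = (Q/C)^(1/b) = (7.25/3.60)^(1/1.31) = 1.706 m
h = 0.56 + 1.706 = 2.266 m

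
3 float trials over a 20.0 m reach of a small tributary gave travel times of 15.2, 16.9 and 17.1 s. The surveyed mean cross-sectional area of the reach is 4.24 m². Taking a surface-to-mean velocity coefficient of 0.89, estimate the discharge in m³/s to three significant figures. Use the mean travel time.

t̄ = (15.2 + 16.9 + 17.1) / 3 = 16.4 s
v_surface = L / t̄ = 20.0 / 16.4 = 1.220 m/s
v_mean = 0.89 × 1.220 = 1.085 m/s
Q = A × v_mean = 4.24 × 1.085 = 4.602 m³/s

4.60 m³/s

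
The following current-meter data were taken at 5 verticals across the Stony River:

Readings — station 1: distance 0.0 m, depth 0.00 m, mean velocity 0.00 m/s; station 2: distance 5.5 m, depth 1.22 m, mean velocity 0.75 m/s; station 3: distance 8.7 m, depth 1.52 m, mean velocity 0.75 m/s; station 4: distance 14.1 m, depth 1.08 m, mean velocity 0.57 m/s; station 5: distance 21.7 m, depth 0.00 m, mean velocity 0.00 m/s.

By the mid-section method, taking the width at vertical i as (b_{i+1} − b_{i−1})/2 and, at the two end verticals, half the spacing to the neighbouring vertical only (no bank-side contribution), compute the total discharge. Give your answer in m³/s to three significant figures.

w_2 = (8.7 − 0.0)/2 = 4.35 m; q_2 = 0.75 × 1.22 × 4.35 = 3.980 m³/s
w_3 = (14.1 − 5.5)/2 = 4.3 m; q_3 = 0.75 × 1.52 × 4.3 = 4.902 m³/s
w_4 = (21.7 − 8.7)/2 = 6.5 m; q_4 = 0.57 × 1.08 × 6.5 = 4.001 m³/s
Stations 1, 5 contribute zero (depth or velocity is 0).
Q = Σ qᵢ = 12.88 m³/s

12.9 m³/s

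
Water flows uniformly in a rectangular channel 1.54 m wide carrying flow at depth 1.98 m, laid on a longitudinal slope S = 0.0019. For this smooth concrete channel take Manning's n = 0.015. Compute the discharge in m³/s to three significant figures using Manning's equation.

A = b·y = 1.54 × 1.98 = 3.049 m²
P = b + 2y = 1.54 + 2×1.98 = 5.500 m
R = A/P = 3.049/5.500 = 0.5544 m
Q = (1/n)·A·R^(2/3)·S^(1/2) = (1/0.015) × 3.049 × 0.5544^(2/3) × 0.0019^(1/2) = 5.980 m³/s

5.98 m³/s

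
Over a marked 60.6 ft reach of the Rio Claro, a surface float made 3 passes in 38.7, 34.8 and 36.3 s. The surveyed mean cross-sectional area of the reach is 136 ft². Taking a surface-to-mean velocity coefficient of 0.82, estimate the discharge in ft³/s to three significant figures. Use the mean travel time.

185 ft³/s

t̄ = (38.7 + 34.8 + 36.3) / 3 = 36.6 s
v_surface = L / t̄ = 60.6 / 36.6 = 1.656 ft/s
v_mean = 0.82 × 1.656 = 1.358 ft/s
Q = A × v_mean = 136 × 1.358 = 184.6 ft³/s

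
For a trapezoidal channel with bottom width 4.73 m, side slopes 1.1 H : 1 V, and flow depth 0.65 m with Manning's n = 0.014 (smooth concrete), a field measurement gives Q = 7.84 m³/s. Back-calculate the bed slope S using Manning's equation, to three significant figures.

0.00224

A = (b + z·y)·y = (4.73 + 1.1×0.65)×0.65 = 3.539 m²
P = b + 2y√(1+z²) = 4.73 + 2×0.65×√(1+1.1²) = 6.663 m
R = A/P = 3.539/6.663 = 0.5312 m
S = (Q·n / (1·A·R^(2/3)))² = (7.84×0.014 / (1×3.539×0.6559))² = 0.002236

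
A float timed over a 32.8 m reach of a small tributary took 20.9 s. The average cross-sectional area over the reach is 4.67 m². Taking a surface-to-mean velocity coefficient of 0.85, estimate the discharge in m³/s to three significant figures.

v_surface = L / t̄ = 32.8 / 20.9 = 1.569 m/s
v_mean = 0.85 × 1.569 = 1.334 m/s
Q = A × v_mean = 4.67 × 1.334 = 6.230 m³/s

6.23 m³/s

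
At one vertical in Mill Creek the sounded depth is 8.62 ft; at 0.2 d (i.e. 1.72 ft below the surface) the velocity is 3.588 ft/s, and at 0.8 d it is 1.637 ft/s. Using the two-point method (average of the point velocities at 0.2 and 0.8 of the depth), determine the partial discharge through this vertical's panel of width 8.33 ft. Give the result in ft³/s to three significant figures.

188 ft³/s

v̄ = (3.588 + 1.637) / 2 = 2.613 ft/s
q = v̄ × d × w = 2.613 × 8.62 × 8.33 = 187.6 ft³/s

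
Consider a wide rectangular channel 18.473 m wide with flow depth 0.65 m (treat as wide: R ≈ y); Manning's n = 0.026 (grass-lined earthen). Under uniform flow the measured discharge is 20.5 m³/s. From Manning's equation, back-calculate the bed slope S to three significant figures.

A = b·y = 18.473 × 0.65 = 12.01 m²
Wide channel: R ≈ y = 0.65 m
S = (Q·n / (1·A·R^(2/3)))² = (20.5×0.026 / (1×12.01×0.7504))² = 0.003499

0.00350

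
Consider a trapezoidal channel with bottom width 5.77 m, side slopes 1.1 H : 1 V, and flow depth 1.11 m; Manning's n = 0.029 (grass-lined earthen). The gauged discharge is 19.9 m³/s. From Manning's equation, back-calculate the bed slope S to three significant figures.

A = (b + z·y)·y = (5.77 + 1.1×1.11)×1.11 = 7.760 m²
P = b + 2y√(1+z²) = 5.77 + 2×1.11×√(1+1.1²) = 9.070 m
R = A/P = 7.760/9.070 = 0.8555 m
S = (Q·n / (1·A·R^(2/3)))² = (19.9×0.029 / (1×7.760×0.9012))² = 0.006810

0.00681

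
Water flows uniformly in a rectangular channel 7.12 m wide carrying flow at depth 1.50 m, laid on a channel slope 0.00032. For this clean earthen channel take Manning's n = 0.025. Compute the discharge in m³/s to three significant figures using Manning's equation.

A = b·y = 7.12 × 1.50 = 10.68 m²
P = b + 2y = 7.12 + 2×1.50 = 10.12 m
R = A/P = 10.68/10.12 = 1.055 m
Q = (1/n)·A·R^(2/3)·S^(1/2) = (1/0.025) × 10.68 × 1.055^(2/3) × 0.00032^(1/2) = 7.921 m³/s

7.92 m³/s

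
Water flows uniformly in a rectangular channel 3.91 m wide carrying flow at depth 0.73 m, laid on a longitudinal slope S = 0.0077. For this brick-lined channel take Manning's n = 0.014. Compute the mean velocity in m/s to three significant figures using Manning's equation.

4.11 m/s

A = b·y = 3.91 × 0.73 = 2.854 m²
P = b + 2y = 3.91 + 2×0.73 = 5.370 m
R = A/P = 2.854/5.370 = 0.5315 m
Q = (1/n)·A·R^(2/3)·S^(1/2) = (1/0.014) × 2.854 × 0.5315^(2/3) × 0.0077^(1/2) = 11.74 m³/s
V = Q/A = 11.74/2.854 = 4.113 m/s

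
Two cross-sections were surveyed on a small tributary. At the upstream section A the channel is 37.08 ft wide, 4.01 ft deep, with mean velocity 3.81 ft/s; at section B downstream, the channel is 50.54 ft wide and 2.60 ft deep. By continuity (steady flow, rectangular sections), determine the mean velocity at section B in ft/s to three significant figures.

4.31 ft/s

Q = A₁V₁ = (37.08×4.01) × 3.81 = 566.5 ft³/s
A₂ = 50.54 × 2.60 = 131.4 ft²
V₂ = Q/A₂ = 566.5/131.4 = 4.311 ft/s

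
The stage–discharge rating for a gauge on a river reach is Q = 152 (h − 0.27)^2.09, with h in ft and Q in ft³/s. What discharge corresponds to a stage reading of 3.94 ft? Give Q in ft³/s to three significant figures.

Q = 152 × (3.94 − 0.27)^2.09 = 152 × 3.67^2.09 = 2301 ft³/s

2300 ft³/s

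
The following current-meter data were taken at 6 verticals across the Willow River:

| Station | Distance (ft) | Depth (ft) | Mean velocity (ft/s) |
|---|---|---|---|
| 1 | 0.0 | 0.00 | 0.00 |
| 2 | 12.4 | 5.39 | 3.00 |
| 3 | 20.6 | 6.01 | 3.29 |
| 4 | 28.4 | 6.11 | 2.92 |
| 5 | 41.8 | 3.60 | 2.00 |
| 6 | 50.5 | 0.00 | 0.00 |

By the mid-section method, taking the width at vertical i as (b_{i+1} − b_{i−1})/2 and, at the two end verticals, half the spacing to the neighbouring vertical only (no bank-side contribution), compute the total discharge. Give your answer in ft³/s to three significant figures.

w_2 = (20.6 − 0.0)/2 = 10.3 ft; q_2 = 3.00 × 5.39 × 10.3 = 166.6 ft³/s
w_3 = (28.4 − 12.4)/2 = 8 ft; q_3 = 3.29 × 6.01 × 8 = 158.2 ft³/s
w_4 = (41.8 − 20.6)/2 = 10.6 ft; q_4 = 2.92 × 6.11 × 10.6 = 189.1 ft³/s
w_5 = (50.5 − 28.4)/2 = 11.05 ft; q_5 = 2.00 × 3.60 × 11.05 = 79.56 ft³/s
Stations 1, 6 contribute zero (depth or velocity is 0).
Q = Σ qᵢ = 593.4 ft³/s

593 ft³/s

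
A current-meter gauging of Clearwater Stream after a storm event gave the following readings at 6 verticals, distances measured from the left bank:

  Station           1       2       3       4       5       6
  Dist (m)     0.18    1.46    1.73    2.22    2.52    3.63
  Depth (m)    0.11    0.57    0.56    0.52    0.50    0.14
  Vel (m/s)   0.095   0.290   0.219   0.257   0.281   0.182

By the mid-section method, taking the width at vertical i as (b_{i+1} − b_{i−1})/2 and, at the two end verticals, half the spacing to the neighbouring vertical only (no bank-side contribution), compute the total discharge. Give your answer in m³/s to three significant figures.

0.347 m³/s

w_1 = (1.46 − 0.18)/2 = 0.64 m; q_1 = 0.095 × 0.11 × 0.64 = 0.006688 m³/s
w_2 = (1.73 − 0.18)/2 = 0.775 m; q_2 = 0.290 × 0.57 × 0.775 = 0.1281 m³/s
w_3 = (2.22 − 1.46)/2 = 0.38 m; q_3 = 0.219 × 0.56 × 0.38 = 0.04660 m³/s
w_4 = (2.52 − 1.73)/2 = 0.395 m; q_4 = 0.257 × 0.52 × 0.395 = 0.05279 m³/s
w_5 = (3.63 − 2.22)/2 = 0.705 m; q_5 = 0.281 × 0.50 × 0.705 = 0.09905 m³/s
w_6 = (3.63 − 2.52)/2 = 0.555 m; q_6 = 0.182 × 0.14 × 0.555 = 0.01414 m³/s
Q = Σ qᵢ = 0.3474 m³/s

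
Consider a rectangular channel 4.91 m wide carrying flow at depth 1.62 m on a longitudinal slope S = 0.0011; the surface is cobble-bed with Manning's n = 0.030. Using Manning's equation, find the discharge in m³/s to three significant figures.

8.65 m³/s

A = b·y = 4.91 × 1.62 = 7.954 m²
P = b + 2y = 4.91 + 2×1.62 = 8.150 m
R = A/P = 7.954/8.150 = 0.9760 m
Q = (1/n)·A·R^(2/3)·S^(1/2) = (1/0.030) × 7.954 × 0.9760^(2/3) × 0.0011^(1/2) = 8.652 m³/s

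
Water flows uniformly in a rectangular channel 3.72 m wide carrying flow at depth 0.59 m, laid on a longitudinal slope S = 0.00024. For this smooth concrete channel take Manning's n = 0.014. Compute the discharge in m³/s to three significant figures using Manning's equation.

A = b·y = 3.72 × 0.59 = 2.195 m²
P = b + 2y = 3.72 + 2×0.59 = 4.900 m
R = A/P = 2.195/4.900 = 0.4479 m
Q = (1/n)·A·R^(2/3)·S^(1/2) = (1/0.014) × 2.195 × 0.4479^(2/3) × 0.00024^(1/2) = 1.422 m³/s

1.42 m³/s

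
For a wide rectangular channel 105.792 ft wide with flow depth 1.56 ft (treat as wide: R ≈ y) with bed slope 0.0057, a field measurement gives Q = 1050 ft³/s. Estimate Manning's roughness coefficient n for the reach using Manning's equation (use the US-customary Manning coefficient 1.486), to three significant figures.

A = b·y = 105.792 × 1.56 = 165.0 ft²
Wide channel: R ≈ y = 1.56 ft
n = (1.486/Q)·A·R^(2/3)·S^(1/2) = (1.486/1050) × 165.0 × 1.345 × 0.07550 = 0.02372

0.0237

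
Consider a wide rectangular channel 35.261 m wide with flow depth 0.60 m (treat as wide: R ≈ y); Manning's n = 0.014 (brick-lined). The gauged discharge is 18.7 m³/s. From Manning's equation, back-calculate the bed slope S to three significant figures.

0.000303

A = b·y = 35.261 × 0.60 = 21.16 m²
Wide channel: R ≈ y = 0.60 m
S = (Q·n / (1·A·R^(2/3)))² = (18.7×0.014 / (1×21.16×0.7114))² = 0.0003026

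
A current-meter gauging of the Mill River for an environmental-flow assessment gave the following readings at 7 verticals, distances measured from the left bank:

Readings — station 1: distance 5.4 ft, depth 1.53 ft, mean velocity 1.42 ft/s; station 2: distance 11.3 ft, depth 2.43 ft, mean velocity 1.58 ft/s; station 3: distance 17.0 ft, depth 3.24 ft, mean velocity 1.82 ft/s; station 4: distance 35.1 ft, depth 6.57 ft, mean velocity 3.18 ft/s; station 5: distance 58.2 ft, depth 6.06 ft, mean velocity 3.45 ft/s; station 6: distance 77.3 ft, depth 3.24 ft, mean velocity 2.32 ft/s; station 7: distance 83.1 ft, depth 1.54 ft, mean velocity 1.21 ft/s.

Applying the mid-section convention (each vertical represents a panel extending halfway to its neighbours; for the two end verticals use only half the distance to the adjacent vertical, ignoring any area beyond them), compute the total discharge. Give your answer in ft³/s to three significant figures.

w_1 = (11.3 − 5.4)/2 = 2.95 ft; q_1 = 1.42 × 1.53 × 2.95 = 6.409 ft³/s
w_2 = (17.0 − 5.4)/2 = 5.8 ft; q_2 = 1.58 × 2.43 × 5.8 = 22.27 ft³/s
w_3 = (35.1 − 11.3)/2 = 11.9 ft; q_3 = 1.82 × 3.24 × 11.9 = 70.17 ft³/s
w_4 = (58.2 − 17.0)/2 = 20.6 ft; q_4 = 3.18 × 6.57 × 20.6 = 430.4 ft³/s
w_5 = (77.3 − 35.1)/2 = 21.1 ft; q_5 = 3.45 × 6.06 × 21.1 = 441.1 ft³/s
w_6 = (83.1 − 58.2)/2 = 12.45 ft; q_6 = 2.32 × 3.24 × 12.45 = 93.58 ft³/s
w_7 = (83.1 − 77.3)/2 = 2.9 ft; q_7 = 1.21 × 1.54 × 2.9 = 5.404 ft³/s
Q = Σ qᵢ = 1069 ft³/s

1070 ft³/s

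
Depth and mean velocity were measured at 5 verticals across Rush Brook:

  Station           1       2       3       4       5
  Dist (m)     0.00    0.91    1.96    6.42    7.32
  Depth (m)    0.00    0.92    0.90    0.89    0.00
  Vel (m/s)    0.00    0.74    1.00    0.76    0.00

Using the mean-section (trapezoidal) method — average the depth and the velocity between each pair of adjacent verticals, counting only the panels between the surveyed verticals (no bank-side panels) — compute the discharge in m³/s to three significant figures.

Panel 1-2: Δb = 0.91 m, d̄ = (0.00+0.92)/2 = 0.46, v̄ = (0.00+0.74)/2 = 0.37 → q = 0.91×0.46×0.37 = 0.1549 m³/s
Panel 2-3: Δb = 1.05 m, d̄ = (0.92+0.90)/2 = 0.91, v̄ = (0.74+1.00)/2 = 0.87 → q = 1.05×0.91×0.87 = 0.8313 m³/s
Panel 3-4: Δb = 4.46 m, d̄ = (0.90+0.89)/2 = 0.895, v̄ = (1.00+0.76)/2 = 0.88 → q = 4.46×0.895×0.88 = 3.513 m³/s
Panel 4-5: Δb = 0.9 m, d̄ = (0.89+0.00)/2 = 0.445, v̄ = (0.76+0.00)/2 = 0.38 → q = 0.9×0.445×0.38 = 0.1522 m³/s
Q = Σ q = 4.651 m³/s

4.65 m³/s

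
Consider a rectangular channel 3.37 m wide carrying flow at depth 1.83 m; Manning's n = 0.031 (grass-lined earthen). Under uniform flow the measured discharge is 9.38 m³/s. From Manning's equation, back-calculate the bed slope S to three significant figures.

A = b·y = 3.37 × 1.83 = 6.167 m²
P = b + 2y = 3.37 + 2×1.83 = 7.030 m
R = A/P = 6.167/7.030 = 0.8773 m
S = (Q·n / (1·A·R^(2/3)))² = (9.38×0.031 / (1×6.167×0.9164))² = 0.002647

0.00265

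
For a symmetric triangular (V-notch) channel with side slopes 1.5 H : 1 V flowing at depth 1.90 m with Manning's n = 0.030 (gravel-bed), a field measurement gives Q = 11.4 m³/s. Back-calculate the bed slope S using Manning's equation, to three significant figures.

0.00546

A = z·y² = 1.5×1.90² = 5.415 m²
P = 2y√(1+z²) = 2×1.90×√(1+1.5²) = 6.851 m
R = A/P = 5.415/6.851 = 0.7904 m
S = (Q·n / (1·A·R^(2/3)))² = (11.4×0.030 / (1×5.415×0.8549))² = 0.005458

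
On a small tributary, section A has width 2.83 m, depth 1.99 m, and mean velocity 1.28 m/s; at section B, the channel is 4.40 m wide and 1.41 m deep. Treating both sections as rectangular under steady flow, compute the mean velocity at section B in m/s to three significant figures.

1.16 m/s

Q = A₁V₁ = (2.83×1.99) × 1.28 = 7.209 m³/s
A₂ = 4.40 × 1.41 = 6.204 m²
V₂ = Q/A₂ = 7.209/6.204 = 1.162 m/s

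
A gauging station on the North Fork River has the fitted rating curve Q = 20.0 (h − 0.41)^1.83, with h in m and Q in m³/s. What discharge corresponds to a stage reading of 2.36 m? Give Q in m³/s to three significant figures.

Q = 20.0 × (2.36 − 0.41)^1.83 = 20.0 × 1.95^1.83 = 67.89 m³/s

67.9 m³/s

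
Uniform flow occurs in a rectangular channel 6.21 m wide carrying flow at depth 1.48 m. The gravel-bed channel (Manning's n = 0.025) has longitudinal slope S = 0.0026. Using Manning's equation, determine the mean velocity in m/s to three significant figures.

2.04 m/s

A = b·y = 6.21 × 1.48 = 9.191 m²
P = b + 2y = 6.21 + 2×1.48 = 9.170 m
R = A/P = 9.191/9.170 = 1.002 m
Q = (1/n)·A·R^(2/3)·S^(1/2) = (1/0.025) × 9.191 × 1.002^(2/3) × 0.0026^(1/2) = 18.77 m³/s
V = Q/A = 18.77/9.191 = 2.043 m/s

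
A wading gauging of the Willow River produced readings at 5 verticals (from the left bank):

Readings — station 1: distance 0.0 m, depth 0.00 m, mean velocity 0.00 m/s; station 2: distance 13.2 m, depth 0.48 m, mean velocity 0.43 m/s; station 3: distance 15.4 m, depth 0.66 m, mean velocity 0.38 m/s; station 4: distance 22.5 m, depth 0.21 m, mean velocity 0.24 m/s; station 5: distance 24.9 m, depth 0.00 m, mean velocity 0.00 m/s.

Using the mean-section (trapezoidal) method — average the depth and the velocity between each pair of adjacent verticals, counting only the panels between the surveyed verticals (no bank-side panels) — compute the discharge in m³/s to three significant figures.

Panel 1-2: Δb = 13.2 m, d̄ = (0.00+0.48)/2 = 0.24, v̄ = (0.00+0.43)/2 = 0.215 → q = 13.2×0.24×0.215 = 0.6811 m³/s
Panel 2-3: Δb = 2.2 m, d̄ = (0.48+0.66)/2 = 0.57, v̄ = (0.43+0.38)/2 = 0.405 → q = 2.2×0.57×0.405 = 0.5079 m³/s
Panel 3-4: Δb = 7.1 m, d̄ = (0.66+0.21)/2 = 0.435, v̄ = (0.38+0.24)/2 = 0.31 → q = 7.1×0.435×0.31 = 0.9574 m³/s
Panel 4-5: Δb = 2.4 m, d̄ = (0.21+0.00)/2 = 0.105, v̄ = (0.24+0.00)/2 = 0.12 → q = 2.4×0.105×0.12 = 0.03024 m³/s
Q = Σ q = 2.177 m³/s

2.18 m³/s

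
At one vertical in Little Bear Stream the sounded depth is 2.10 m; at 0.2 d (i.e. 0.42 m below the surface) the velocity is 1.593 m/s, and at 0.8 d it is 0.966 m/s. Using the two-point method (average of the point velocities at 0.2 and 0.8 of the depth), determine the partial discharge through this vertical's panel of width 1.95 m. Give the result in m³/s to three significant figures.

5.24 m³/s

v̄ = (1.593 + 0.966) / 2 = 1.280 m/s
q = v̄ × d × w = 1.280 × 2.10 × 1.95 = 5.240 m³/s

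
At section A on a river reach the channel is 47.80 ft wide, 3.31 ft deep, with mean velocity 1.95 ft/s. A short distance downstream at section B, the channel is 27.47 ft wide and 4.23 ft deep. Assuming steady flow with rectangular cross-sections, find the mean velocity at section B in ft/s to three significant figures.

Q = A₁V₁ = (47.80×3.31) × 1.95 = 308.5 ft³/s
A₂ = 27.47 × 4.23 = 116.2 ft²
V₂ = Q/A₂ = 308.5/116.2 = 2.655 ft/s

2.66 ft/s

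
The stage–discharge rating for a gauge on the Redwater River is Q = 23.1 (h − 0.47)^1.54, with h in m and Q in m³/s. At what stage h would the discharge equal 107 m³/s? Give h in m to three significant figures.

3.18 m

h − h₀ = (Q/C)^(1/b) = (107/23.1)^(1/1.54) = 2.706 m
h = 0.47 + 2.706 = 3.176 m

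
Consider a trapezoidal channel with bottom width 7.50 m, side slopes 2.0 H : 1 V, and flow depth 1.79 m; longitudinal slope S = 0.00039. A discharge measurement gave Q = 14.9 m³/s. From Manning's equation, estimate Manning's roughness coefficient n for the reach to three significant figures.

A = (b + z·y)·y = (7.50 + 2.0×1.79)×1.79 = 19.83 m²
P = b + 2y√(1+z²) = 7.50 + 2×1.79×√(1+2.0²) = 15.51 m
R = A/P = 19.83/15.51 = 1.279 m
n = (1/Q)·A·R^(2/3)·S^(1/2) = (1/14.9) × 19.83 × 1.178 × 0.01975 = 0.03098

0.0310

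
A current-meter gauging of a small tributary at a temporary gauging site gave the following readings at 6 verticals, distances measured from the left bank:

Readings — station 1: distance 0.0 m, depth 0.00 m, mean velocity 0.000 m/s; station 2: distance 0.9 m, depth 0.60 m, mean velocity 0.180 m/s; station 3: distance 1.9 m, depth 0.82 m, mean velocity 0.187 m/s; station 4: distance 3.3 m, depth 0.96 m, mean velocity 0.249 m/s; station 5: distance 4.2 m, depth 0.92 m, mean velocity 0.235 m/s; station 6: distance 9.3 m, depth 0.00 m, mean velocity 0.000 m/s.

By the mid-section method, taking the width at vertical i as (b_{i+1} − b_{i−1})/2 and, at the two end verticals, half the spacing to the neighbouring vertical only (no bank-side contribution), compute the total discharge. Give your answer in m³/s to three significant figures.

1.21 m³/s

w_2 = (1.9 − 0.0)/2 = 0.95 m; q_2 = 0.180 × 0.60 × 0.95 = 0.1026 m³/s
w_3 = (3.3 − 0.9)/2 = 1.2 m; q_3 = 0.187 × 0.82 × 1.2 = 0.1840 m³/s
w_4 = (4.2 − 1.9)/2 = 1.15 m; q_4 = 0.249 × 0.96 × 1.15 = 0.2749 m³/s
w_5 = (9.3 − 3.3)/2 = 3 m; q_5 = 0.235 × 0.92 × 3 = 0.6486 m³/s
Stations 1, 6 contribute zero (depth or velocity is 0).
Q = Σ qᵢ = 1.210 m³/s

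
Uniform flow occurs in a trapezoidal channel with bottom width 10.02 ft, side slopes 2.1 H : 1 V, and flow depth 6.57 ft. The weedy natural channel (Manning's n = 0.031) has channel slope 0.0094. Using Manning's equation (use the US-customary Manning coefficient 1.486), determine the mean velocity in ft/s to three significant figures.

A = (b + z·y)·y = (10.02 + 2.1×6.57)×6.57 = 156.5 ft²
P = b + 2y√(1+z²) = 10.02 + 2×6.57×√(1+2.1²) = 40.58 ft
R = A/P = 156.5/40.58 = 3.856 ft
Q = (1.486/n)·A·R^(2/3)·S^(1/2) = (1.486/0.031) × 156.5 × 3.856^(2/3) × 0.0094^(1/2) = 1788 ft³/s
V = Q/A = 1788/156.5 = 11.43 ft/s

11.4 ft/s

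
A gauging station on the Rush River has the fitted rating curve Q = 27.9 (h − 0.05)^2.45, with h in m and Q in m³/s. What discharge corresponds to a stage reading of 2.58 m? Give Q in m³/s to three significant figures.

Q = 27.9 × (2.58 − 0.05)^2.45 = 27.9 × 2.53^2.45 = 271.2 m³/s

271 m³/s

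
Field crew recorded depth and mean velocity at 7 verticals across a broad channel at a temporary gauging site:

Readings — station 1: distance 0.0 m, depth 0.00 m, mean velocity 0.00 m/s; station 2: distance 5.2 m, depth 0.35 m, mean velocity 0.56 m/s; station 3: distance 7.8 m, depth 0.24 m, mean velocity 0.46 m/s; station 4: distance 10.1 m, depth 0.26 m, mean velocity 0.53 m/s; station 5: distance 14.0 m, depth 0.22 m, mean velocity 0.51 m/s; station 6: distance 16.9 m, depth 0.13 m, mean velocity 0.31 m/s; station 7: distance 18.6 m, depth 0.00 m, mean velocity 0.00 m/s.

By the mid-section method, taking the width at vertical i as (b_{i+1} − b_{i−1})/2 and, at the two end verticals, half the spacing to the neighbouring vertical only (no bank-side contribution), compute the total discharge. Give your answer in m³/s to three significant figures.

1.94 m³/s

w_2 = (7.8 − 0.0)/2 = 3.9 m; q_2 = 0.56 × 0.35 × 3.9 = 0.7644 m³/s
w_3 = (10.1 − 5.2)/2 = 2.45 m; q_3 = 0.46 × 0.24 × 2.45 = 0.2705 m³/s
w_4 = (14.0 − 7.8)/2 = 3.1 m; q_4 = 0.53 × 0.26 × 3.1 = 0.4272 m³/s
w_5 = (16.9 − 10.1)/2 = 3.4 m; q_5 = 0.51 × 0.22 × 3.4 = 0.3815 m³/s
w_6 = (18.6 − 14.0)/2 = 2.3 m; q_6 = 0.31 × 0.13 × 2.3 = 0.09269 m³/s
Stations 1, 7 contribute zero (depth or velocity is 0).
Q = Σ qᵢ = 1.936 m³/s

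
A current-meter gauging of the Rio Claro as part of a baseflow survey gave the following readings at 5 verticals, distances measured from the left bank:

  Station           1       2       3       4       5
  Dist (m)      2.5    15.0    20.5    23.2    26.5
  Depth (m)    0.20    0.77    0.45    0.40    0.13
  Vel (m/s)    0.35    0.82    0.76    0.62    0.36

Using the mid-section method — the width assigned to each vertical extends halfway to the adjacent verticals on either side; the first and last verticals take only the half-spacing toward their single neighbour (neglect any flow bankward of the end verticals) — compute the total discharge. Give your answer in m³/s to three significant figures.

8.34 m³/s

w_1 = (15.0 − 2.5)/2 = 6.25 m; q_1 = 0.35 × 0.20 × 6.25 = 0.4375 m³/s
w_2 = (20.5 − 2.5)/2 = 9 m; q_2 = 0.82 × 0.77 × 9 = 5.683 m³/s
w_3 = (23.2 − 15.0)/2 = 4.1 m; q_3 = 0.76 × 0.45 × 4.1 = 1.402 m³/s
w_4 = (26.5 − 20.5)/2 = 3 m; q_4 = 0.62 × 0.40 × 3 = 0.7440 m³/s
w_5 = (26.5 − 23.2)/2 = 1.65 m; q_5 = 0.36 × 0.13 × 1.65 = 0.07722 m³/s
Q = Σ qᵢ = 8.344 m³/s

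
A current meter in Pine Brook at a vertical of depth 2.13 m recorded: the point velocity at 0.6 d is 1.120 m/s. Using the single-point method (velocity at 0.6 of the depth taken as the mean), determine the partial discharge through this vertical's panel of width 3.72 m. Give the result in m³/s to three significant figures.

v̄ = v₀.₆ = 1.120 m/s
q = v̄ × d × w = 1.120 × 2.13 × 3.72 = 8.874 m³/s

8.87 m³/s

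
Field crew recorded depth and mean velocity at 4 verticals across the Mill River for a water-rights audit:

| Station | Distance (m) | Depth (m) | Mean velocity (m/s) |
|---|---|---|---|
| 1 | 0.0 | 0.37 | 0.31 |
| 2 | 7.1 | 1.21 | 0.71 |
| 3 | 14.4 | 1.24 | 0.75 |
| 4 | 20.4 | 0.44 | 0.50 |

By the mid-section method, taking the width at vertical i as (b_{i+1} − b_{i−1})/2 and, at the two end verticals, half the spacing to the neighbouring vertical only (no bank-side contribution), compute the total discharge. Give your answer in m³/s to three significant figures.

w_1 = (7.1 − 0.0)/2 = 3.55 m; q_1 = 0.31 × 0.37 × 3.55 = 0.4072 m³/s
w_2 = (14.4 − 0.0)/2 = 7.2 m; q_2 = 0.71 × 1.21 × 7.2 = 6.186 m³/s
w_3 = (20.4 − 7.1)/2 = 6.65 m; q_3 = 0.75 × 1.24 × 6.65 = 6.185 m³/s
w_4 = (20.4 − 14.4)/2 = 3 m; q_4 = 0.50 × 0.44 × 3 = 0.6600 m³/s
Q = Σ qᵢ = 13.44 m³/s

13.4 m³/s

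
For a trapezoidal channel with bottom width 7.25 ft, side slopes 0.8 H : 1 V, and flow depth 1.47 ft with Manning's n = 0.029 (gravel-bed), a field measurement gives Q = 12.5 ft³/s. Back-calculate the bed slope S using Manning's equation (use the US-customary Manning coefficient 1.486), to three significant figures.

A = (b + z·y)·y = (7.25 + 0.8×1.47)×1.47 = 12.39 ft²
P = b + 2y√(1+z²) = 7.25 + 2×1.47×√(1+0.8²) = 11.02 ft
R = A/P = 12.39/11.02 = 1.124 ft
S = (Q·n / (1.486·A·R^(2/3)))² = (12.5×0.029 / (1.486×12.39×1.081))² = 0.0003317

0.000332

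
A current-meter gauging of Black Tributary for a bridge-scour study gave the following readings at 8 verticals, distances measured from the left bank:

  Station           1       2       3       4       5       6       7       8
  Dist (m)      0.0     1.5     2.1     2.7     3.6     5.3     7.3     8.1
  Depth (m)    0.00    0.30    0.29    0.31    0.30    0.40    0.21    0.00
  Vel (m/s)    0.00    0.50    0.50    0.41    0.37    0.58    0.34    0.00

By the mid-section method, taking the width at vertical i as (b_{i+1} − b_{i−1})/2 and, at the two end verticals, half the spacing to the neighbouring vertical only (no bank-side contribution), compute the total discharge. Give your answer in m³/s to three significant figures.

1.01 m³/s

w_2 = (2.1 − 0.0)/2 = 1.05 m; q_2 = 0.50 × 0.30 × 1.05 = 0.1575 m³/s
w_3 = (2.7 − 1.5)/2 = 0.6 m; q_3 = 0.50 × 0.29 × 0.6 = 0.08700 m³/s
w_4 = (3.6 − 2.1)/2 = 0.75 m; q_4 = 0.41 × 0.31 × 0.75 = 0.09533 m³/s
w_5 = (5.3 − 2.7)/2 = 1.3 m; q_5 = 0.37 × 0.30 × 1.3 = 0.1443 m³/s
w_6 = (7.3 − 3.6)/2 = 1.85 m; q_6 = 0.58 × 0.40 × 1.85 = 0.4292 m³/s
w_7 = (8.1 − 5.3)/2 = 1.4 m; q_7 = 0.34 × 0.21 × 1.4 = 0.09996 m³/s
Stations 1, 8 contribute zero (depth or velocity is 0).
Q = Σ qᵢ = 1.013 m³/s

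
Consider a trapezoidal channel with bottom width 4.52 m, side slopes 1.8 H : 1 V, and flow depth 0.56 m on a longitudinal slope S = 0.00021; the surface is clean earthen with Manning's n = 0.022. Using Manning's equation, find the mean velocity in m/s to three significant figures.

A = (b + z·y)·y = (4.52 + 1.8×0.56)×0.56 = 3.096 m²
P = b + 2y√(1+z²) = 4.52 + 2×0.56×√(1+1.8²) = 6.826 m
R = A/P = 3.096/6.826 = 0.4535 m
Q = (1/n)·A·R^(2/3)·S^(1/2) = (1/0.022) × 3.096 × 0.4535^(2/3) × 0.00021^(1/2) = 1.204 m³/s
V = Q/A = 1.204/3.096 = 0.3888 m/s

0.389 m/s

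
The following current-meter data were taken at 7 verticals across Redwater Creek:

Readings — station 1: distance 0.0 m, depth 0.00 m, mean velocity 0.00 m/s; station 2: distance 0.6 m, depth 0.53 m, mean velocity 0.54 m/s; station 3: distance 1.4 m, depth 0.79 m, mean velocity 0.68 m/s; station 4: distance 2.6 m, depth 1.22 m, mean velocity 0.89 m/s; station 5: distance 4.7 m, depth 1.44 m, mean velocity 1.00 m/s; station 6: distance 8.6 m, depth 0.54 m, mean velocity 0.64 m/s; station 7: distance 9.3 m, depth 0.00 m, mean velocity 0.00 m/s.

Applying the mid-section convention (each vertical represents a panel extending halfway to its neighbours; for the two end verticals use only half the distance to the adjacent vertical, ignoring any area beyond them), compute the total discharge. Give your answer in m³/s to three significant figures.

7.64 m³/s

w_2 = (1.4 − 0.0)/2 = 0.7 m; q_2 = 0.54 × 0.53 × 0.7 = 0.2003 m³/s
w_3 = (2.6 − 0.6)/2 = 1 m; q_3 = 0.68 × 0.79 × 1 = 0.5372 m³/s
w_4 = (4.7 − 1.4)/2 = 1.65 m; q_4 = 0.89 × 1.22 × 1.65 = 1.792 m³/s
w_5 = (8.6 − 2.6)/2 = 3 m; q_5 = 1.00 × 1.44 × 3 = 4.320 m³/s
w_6 = (9.3 − 4.7)/2 = 2.3 m; q_6 = 0.64 × 0.54 × 2.3 = 0.7949 m³/s
Stations 1, 7 contribute zero (depth or velocity is 0).
Q = Σ qᵢ = 7.644 m³/s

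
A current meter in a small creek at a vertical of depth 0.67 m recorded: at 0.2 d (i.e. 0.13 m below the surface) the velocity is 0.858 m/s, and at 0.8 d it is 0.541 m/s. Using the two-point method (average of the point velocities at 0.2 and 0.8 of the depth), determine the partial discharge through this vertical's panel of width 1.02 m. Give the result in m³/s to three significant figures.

0.478 m³/s

v̄ = (0.858 + 0.541) / 2 = 0.6995 m/s
q = v̄ × d × w = 0.6995 × 0.67 × 1.02 = 0.4780 m³/s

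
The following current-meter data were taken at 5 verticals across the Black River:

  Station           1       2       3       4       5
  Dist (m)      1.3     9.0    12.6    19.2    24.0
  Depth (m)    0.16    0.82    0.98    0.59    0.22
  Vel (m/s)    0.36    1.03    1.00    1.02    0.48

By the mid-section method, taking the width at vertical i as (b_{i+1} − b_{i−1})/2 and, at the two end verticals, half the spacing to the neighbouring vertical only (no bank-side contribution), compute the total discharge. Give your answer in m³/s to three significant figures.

13.7 m³/s

w_1 = (9.0 − 1.3)/2 = 3.85 m; q_1 = 0.36 × 0.16 × 3.85 = 0.2218 m³/s
w_2 = (12.6 − 1.3)/2 = 5.65 m; q_2 = 1.03 × 0.82 × 5.65 = 4.772 m³/s
w_3 = (19.2 − 9.0)/2 = 5.1 m; q_3 = 1.00 × 0.98 × 5.1 = 4.998 m³/s
w_4 = (24.0 − 12.6)/2 = 5.7 m; q_4 = 1.02 × 0.59 × 5.7 = 3.430 m³/s
w_5 = (24.0 − 19.2)/2 = 2.4 m; q_5 = 0.48 × 0.22 × 2.4 = 0.2534 m³/s
Q = Σ qᵢ = 13.68 m³/s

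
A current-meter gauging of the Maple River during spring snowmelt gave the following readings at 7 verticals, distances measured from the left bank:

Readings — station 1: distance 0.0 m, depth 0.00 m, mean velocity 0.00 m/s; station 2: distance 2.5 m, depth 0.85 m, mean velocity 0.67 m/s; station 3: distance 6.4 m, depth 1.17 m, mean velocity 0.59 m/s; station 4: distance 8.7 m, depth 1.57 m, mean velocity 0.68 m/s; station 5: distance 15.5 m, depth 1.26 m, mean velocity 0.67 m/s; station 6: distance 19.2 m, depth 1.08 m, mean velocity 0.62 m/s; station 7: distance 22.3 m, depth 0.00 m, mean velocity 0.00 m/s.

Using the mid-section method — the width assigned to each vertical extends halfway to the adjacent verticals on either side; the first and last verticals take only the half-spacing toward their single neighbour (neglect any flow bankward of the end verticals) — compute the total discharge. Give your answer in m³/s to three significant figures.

w_2 = (6.4 − 0.0)/2 = 3.2 m; q_2 = 0.67 × 0.85 × 3.2 = 1.822 m³/s
w_3 = (8.7 − 2.5)/2 = 3.1 m; q_3 = 0.59 × 1.17 × 3.1 = 2.140 m³/s
w_4 = (15.5 − 6.4)/2 = 4.55 m; q_4 = 0.68 × 1.57 × 4.55 = 4.858 m³/s
w_5 = (19.2 − 8.7)/2 = 5.25 m; q_5 = 0.67 × 1.26 × 5.25 = 4.432 m³/s
w_6 = (22.3 − 15.5)/2 = 3.4 m; q_6 = 0.62 × 1.08 × 3.4 = 2.277 m³/s
Stations 1, 7 contribute zero (depth or velocity is 0).
Q = Σ qᵢ = 15.53 m³/s

15.5 m³/s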